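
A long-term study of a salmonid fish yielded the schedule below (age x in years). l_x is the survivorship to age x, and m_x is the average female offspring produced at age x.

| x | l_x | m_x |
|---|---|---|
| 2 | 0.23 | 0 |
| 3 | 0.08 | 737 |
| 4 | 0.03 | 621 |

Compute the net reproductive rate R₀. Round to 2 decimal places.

R₀ = Σ l_x m_x:
  age 2: 0.23 × 0 = 0.0000
  age 3: 0.08 × 737 = 58.9600
  age 4: 0.03 × 621 = 18.6300
R₀ = 0.0000 + 58.9600 + 18.6300 = 77.5900

77.59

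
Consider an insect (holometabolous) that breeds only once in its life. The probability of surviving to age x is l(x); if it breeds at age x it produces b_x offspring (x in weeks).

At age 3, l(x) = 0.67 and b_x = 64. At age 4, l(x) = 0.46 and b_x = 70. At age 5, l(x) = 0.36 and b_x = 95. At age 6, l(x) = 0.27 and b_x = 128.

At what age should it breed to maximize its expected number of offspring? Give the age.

Expected offspring if breeding at age x = l(x) × b_x:
  age 3: 0.67 × 64 = 42.880
  age 4: 0.46 × 70 = 32.200
  age 5: 0.36 × 95 = 34.200
  age 6: 0.27 × 128 = 34.560
Maximum at age 3 (42.880).

3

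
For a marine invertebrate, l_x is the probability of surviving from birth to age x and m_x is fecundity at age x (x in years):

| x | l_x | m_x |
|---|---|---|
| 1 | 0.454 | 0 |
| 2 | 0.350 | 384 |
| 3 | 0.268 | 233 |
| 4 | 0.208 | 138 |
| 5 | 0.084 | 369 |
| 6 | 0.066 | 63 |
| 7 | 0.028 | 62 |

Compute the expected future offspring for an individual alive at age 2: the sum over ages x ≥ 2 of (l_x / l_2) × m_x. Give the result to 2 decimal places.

749.82

l_2 = 0.350. Conditional survival from age 2 to x is l_x / l_2.
  x=2: (0.350/0.350) × 384 = 384.0000
  x=3: (0.268/0.350) × 233 = 178.4114
  x=4: (0.208/0.350) × 138 = 82.0114
  x=5: (0.084/0.350) × 369 = 88.5600
  x=6: (0.066/0.350) × 63 = 11.8800
  x=7: (0.028/0.350) × 62 = 4.9600
Sum = 384.0000 + 178.4114 + 82.0114 + 88.5600 + 11.8800 + 4.9600 = 749.8229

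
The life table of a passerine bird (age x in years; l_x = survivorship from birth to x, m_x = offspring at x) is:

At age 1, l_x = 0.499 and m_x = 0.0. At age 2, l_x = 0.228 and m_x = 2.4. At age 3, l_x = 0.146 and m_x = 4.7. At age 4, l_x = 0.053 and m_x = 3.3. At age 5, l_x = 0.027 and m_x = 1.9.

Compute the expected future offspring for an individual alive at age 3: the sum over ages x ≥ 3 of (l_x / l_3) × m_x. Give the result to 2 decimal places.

6.25

l_3 = 0.146. Conditional survival from age 3 to x is l_x / l_3.
  x=3: (0.146/0.146) × 4.7 = 4.7000
  x=4: (0.053/0.146) × 3.3 = 1.1979
  x=5: (0.027/0.146) × 1.9 = 0.3514
Sum = 4.7000 + 1.1979 + 0.3514 = 6.2493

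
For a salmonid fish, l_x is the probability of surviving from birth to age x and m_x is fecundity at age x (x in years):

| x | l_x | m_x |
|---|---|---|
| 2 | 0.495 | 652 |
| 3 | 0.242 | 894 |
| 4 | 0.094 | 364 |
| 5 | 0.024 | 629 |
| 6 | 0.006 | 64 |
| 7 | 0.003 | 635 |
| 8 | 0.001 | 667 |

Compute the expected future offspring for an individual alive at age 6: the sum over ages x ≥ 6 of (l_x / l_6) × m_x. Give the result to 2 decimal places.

492.67

l_6 = 0.006. Conditional survival from age 6 to x is l_x / l_6.
  x=6: (0.006/0.006) × 64 = 64.0000
  x=7: (0.003/0.006) × 635 = 317.5000
  x=8: (0.001/0.006) × 667 = 111.1667
Sum = 64.0000 + 317.5000 + 111.1667 = 492.6667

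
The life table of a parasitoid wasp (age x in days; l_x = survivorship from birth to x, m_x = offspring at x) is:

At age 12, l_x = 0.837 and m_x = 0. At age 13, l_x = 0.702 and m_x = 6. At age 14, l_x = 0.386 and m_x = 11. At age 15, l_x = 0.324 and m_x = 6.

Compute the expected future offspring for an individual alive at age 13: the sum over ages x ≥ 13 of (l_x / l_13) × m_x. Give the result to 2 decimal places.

l_13 = 0.702. Conditional survival from age 13 to x is l_x / l_13.
  x=13: (0.702/0.702) × 6 = 6.0000
  x=14: (0.386/0.702) × 11 = 6.0484
  x=15: (0.324/0.702) × 6 = 2.7692
Sum = 6.0000 + 6.0484 + 2.7692 = 14.8177

14.82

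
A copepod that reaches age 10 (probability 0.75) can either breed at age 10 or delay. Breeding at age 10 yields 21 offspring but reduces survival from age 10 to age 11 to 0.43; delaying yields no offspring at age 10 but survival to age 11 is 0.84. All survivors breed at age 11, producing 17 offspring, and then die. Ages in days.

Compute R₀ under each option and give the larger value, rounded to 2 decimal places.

21.23

breed at age 10: R₀ = 0.75 × (21 + 0.43 × 17) = 0.75 × 28.3100 = 21.2325
delay to age 11: R₀ = 0.75 × (0.84 × 17) = 0.75 × 14.2800 = 10.7100
Higher: breed at age 10 (21.2325).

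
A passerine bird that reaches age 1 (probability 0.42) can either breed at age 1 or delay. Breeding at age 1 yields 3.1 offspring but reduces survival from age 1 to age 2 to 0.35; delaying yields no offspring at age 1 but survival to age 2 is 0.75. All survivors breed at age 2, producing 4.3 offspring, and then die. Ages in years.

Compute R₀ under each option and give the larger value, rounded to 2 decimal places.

1.93

breed at age 1: R₀ = 0.42 × (3.1 + 0.35 × 4.3) = 0.42 × 4.6050 = 1.9341
delay to age 2: R₀ = 0.42 × (0.75 × 4.3) = 0.42 × 3.2250 = 1.3545
Higher: breed at age 1 (1.9341).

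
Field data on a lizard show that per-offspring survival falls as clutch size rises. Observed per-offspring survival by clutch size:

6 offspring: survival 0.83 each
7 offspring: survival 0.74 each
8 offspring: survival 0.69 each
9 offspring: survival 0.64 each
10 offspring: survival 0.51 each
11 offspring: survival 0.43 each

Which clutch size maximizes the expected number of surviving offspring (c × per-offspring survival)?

9

Expected surviving offspring = c × s(c):
  c=6: 6 × 0.83 = 4.980
  c=7: 7 × 0.74 = 5.180
  c=8: 8 × 0.69 = 5.520
  c=9: 9 × 0.64 = 5.760
  c=10: 10 × 0.51 = 5.100
  c=11: 11 × 0.43 = 4.730
Maximum at c = 9 (5.760 surviving offspring).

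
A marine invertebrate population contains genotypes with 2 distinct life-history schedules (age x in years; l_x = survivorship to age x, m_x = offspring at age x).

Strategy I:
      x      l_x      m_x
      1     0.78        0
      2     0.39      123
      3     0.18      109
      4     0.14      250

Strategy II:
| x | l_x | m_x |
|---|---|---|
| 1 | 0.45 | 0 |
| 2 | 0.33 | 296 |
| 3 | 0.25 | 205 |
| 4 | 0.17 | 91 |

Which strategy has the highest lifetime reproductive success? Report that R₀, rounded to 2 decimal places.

164.40

Strategy I: R₀ = 0.78×0 + 0.39×123 + 0.18×109 + 0.14×250 = 102.5900
Strategy II: R₀ = 0.45×0 + 0.33×296 + 0.25×205 + 0.17×91 = 164.4000
Highest R₀: strategy II with 164.4000.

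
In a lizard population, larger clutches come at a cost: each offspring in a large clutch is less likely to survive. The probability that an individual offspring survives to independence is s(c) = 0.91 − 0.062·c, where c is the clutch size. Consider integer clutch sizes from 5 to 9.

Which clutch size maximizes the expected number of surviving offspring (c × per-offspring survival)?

Expected surviving offspring = c × s(c):
  c=5: 5 × 0.600 = 3.000
  c=6: 6 × 0.538 = 3.228
  c=7: 7 × 0.476 = 3.332
  c=8: 8 × 0.414 = 3.312
  c=9: 9 × 0.352 = 3.168
Maximum at c = 7 (3.332 surviving offspring).

7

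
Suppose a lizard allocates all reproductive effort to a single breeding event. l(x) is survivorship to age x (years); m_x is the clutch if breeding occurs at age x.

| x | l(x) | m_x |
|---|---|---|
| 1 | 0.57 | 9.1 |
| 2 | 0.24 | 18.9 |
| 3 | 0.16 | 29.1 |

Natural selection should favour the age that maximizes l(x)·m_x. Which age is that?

1

Expected offspring if breeding at age x = l(x) × m_x:
  age 1: 0.57 × 9.1 = 5.187
  age 2: 0.24 × 18.9 = 4.536
  age 3: 0.16 × 29.1 = 4.656
Maximum at age 1 (5.187).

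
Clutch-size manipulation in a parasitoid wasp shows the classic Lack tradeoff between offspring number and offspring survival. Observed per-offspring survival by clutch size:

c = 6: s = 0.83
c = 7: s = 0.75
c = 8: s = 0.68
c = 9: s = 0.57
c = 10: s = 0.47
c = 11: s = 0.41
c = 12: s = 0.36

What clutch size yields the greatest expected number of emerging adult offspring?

8

Expected emerging adult offspring = c × s(c):
  c=6: 6 × 0.83 = 4.980
  c=7: 7 × 0.75 = 5.250
  c=8: 8 × 0.68 = 5.440
  c=9: 9 × 0.57 = 5.130
  c=10: 10 × 0.47 = 4.700
  c=11: 11 × 0.41 = 4.510
  c=12: 12 × 0.36 = 4.320
Maximum at c = 8 (5.440 emerging adult offspring).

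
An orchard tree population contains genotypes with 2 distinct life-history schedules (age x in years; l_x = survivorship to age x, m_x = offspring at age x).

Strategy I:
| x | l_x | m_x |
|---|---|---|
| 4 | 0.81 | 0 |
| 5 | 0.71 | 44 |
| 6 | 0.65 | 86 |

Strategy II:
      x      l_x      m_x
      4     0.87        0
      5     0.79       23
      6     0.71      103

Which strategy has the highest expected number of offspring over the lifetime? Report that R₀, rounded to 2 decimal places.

91.30

Strategy I: R₀ = 0.81×0 + 0.71×44 + 0.65×86 = 87.1400
Strategy II: R₀ = 0.87×0 + 0.79×23 + 0.71×103 = 91.3000
Highest R₀: strategy II with 91.3000.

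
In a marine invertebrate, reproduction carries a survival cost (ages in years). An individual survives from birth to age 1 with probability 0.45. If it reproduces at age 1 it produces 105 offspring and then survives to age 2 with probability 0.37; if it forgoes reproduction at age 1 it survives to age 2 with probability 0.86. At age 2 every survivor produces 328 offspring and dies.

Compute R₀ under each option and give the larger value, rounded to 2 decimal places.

breed at age 1: R₀ = 0.45 × (105 + 0.37 × 328) = 0.45 × 226.3600 = 101.8620
delay to age 2: R₀ = 0.45 × (0.86 × 328) = 0.45 × 282.0800 = 126.9360
Higher: delay to age 2 (126.9360).

126.94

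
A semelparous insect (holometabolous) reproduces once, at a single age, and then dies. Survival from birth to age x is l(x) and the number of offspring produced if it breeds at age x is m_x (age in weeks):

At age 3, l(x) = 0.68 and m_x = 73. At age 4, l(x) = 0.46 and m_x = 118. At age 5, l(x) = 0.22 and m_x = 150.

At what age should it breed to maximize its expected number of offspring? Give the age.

4

Expected offspring if breeding at age x = l(x) × m_x:
  age 3: 0.68 × 73 = 49.640
  age 4: 0.46 × 118 = 54.280
  age 5: 0.22 × 150 = 33.000
Maximum at age 4 (54.280).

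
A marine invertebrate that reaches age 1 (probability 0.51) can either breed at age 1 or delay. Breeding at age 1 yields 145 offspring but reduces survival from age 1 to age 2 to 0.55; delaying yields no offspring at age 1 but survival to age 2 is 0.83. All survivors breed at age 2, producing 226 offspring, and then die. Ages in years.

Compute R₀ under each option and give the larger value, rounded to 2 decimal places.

137.34

breed at age 1: R₀ = 0.51 × (145 + 0.55 × 226) = 0.51 × 269.3000 = 137.3430
delay to age 2: R₀ = 0.51 × (0.83 × 226) = 0.51 × 187.5800 = 95.6658
Higher: breed at age 1 (137.3430).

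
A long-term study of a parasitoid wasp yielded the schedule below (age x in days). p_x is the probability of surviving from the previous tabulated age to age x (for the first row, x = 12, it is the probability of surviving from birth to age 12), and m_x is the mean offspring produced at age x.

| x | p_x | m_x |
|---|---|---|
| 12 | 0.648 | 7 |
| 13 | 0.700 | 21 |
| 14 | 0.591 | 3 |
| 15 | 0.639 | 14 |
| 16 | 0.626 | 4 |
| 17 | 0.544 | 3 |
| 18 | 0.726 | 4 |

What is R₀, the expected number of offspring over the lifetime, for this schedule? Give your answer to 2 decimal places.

Survivorship from birth: l_x = p_12·p_13·…·p_x.
  l_12 = 0.64800
  l_13 = 0.45360
  l_14 = 0.26808
  l_15 = 0.17130
  l_16 = 0.10723
  l_17 = 0.05834
  l_18 = 0.04235
R₀ = Σ l_x m_x:
  age 12: 0.64800 × 7 = 4.5360
  age 13: 0.45360 × 21 = 9.5256
  age 14: 0.26808 × 3 = 0.8042
  age 15: 0.17130 × 14 = 2.3982
  age 16: 0.10723 × 4 = 0.4289
  age 17: 0.05834 × 3 = 0.1750
  age 18: 0.04235 × 4 = 0.1694
R₀ = 4.5360 + 9.5256 + 0.8042 + 2.3982 + 0.4289 + 0.1750 + 0.1694 = 18.0374

18.04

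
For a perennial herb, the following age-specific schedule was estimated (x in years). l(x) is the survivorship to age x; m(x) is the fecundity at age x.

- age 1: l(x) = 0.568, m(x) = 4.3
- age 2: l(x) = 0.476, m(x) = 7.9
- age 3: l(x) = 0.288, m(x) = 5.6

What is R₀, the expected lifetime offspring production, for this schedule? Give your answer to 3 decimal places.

7.816

R₀ = Σ l(x) m(x):
  age 1: 0.568 × 4.3 = 2.4424
  age 2: 0.476 × 7.9 = 3.7604
  age 3: 0.288 × 5.6 = 1.6128
R₀ = 2.4424 + 3.7604 + 1.6128 = 7.8156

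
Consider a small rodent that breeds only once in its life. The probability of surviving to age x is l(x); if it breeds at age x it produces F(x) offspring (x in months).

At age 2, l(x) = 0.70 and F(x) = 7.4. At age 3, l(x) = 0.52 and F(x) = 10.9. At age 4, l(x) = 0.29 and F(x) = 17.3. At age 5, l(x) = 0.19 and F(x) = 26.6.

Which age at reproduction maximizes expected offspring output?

3

Expected offspring if breeding at age x = l(x) × F(x):
  age 2: 0.70 × 7.4 = 5.180
  age 3: 0.52 × 10.9 = 5.668
  age 4: 0.29 × 17.3 = 5.017
  age 5: 0.19 × 26.6 = 5.054
Maximum at age 3 (5.668).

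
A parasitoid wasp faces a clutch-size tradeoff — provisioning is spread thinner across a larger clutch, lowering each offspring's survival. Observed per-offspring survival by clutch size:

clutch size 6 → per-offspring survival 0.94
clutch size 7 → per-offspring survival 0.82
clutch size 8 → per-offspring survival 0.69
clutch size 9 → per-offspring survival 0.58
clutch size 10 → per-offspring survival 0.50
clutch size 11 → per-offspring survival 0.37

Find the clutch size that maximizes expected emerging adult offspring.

7

Expected emerging adult offspring = c × s(c):
  c=6: 6 × 0.94 = 5.640
  c=7: 7 × 0.82 = 5.740
  c=8: 8 × 0.69 = 5.520
  c=9: 9 × 0.58 = 5.220
  c=10: 10 × 0.50 = 5.000
  c=11: 11 × 0.37 = 4.070
Maximum at c = 7 (5.740 emerging adult offspring).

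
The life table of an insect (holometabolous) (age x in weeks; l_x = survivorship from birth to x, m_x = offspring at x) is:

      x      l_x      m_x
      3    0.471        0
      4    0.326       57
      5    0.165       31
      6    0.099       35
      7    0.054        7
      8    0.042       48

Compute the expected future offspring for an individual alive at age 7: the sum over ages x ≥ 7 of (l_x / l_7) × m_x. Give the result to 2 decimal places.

l_7 = 0.054. Conditional survival from age 7 to x is l_x / l_7.
  x=7: (0.054/0.054) × 7 = 7.0000
  x=8: (0.042/0.054) × 48 = 37.3333
Sum = 7.0000 + 37.3333 = 44.3333

44.33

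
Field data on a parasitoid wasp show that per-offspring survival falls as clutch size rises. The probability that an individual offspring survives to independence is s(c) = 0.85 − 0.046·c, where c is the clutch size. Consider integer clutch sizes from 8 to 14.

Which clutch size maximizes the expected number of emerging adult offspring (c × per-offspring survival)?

Expected emerging adult offspring = c × s(c):
  c=8: 8 × 0.482 = 3.856
  c=9: 9 × 0.436 = 3.924
  c=10: 10 × 0.390 = 3.900
  c=11: 11 × 0.344 = 3.784
  c=12: 12 × 0.298 = 3.576
  c=13: 13 × 0.252 = 3.276
  c=14: 14 × 0.206 = 2.884
Maximum at c = 9 (3.924 emerging adult offspring).

9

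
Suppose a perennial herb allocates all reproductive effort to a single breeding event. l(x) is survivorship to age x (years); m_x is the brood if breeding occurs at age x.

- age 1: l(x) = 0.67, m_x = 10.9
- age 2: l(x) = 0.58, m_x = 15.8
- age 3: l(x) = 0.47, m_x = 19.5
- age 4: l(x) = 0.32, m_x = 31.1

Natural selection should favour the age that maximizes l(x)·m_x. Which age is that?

4

Expected offspring if breeding at age x = l(x) × m_x:
  age 1: 0.67 × 10.9 = 7.303
  age 2: 0.58 × 15.8 = 9.164
  age 3: 0.47 × 19.5 = 9.165
  age 4: 0.32 × 31.1 = 9.952
Maximum at age 4 (9.952).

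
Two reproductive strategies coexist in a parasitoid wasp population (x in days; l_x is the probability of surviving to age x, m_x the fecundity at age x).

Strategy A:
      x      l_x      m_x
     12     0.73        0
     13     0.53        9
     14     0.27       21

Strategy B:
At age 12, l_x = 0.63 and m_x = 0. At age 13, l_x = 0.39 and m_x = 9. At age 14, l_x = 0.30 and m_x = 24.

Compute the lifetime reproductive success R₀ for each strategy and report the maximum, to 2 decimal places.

Strategy A: R₀ = 0.73×0 + 0.53×9 + 0.27×21 = 10.4400
Strategy B: R₀ = 0.63×0 + 0.39×9 + 0.30×24 = 10.7100
Highest R₀: strategy B with 10.7100.

10.71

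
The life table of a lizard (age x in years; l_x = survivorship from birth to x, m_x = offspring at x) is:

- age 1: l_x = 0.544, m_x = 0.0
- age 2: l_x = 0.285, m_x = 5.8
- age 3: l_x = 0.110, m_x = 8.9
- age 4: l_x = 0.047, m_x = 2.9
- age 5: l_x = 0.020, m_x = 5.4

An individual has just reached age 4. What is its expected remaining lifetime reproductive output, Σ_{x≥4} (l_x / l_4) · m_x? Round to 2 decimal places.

5.20

l_4 = 0.047. Conditional survival from age 4 to x is l_x / l_4.
  x=4: (0.047/0.047) × 2.9 = 2.9000
  x=5: (0.020/0.047) × 5.4 = 2.2979
Sum = 2.9000 + 2.2979 = 5.1979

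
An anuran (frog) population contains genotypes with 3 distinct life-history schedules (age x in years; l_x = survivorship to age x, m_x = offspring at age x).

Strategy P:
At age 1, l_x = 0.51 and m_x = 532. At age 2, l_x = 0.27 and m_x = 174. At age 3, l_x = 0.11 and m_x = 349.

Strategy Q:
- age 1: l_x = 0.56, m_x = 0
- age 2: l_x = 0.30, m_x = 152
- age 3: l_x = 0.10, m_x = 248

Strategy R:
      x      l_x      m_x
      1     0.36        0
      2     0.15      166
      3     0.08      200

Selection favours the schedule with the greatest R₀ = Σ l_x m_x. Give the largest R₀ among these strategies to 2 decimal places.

Strategy P: R₀ = 0.51×532 + 0.27×174 + 0.11×349 = 356.6900
Strategy Q: R₀ = 0.56×0 + 0.30×152 + 0.10×248 = 70.4000
Strategy R: R₀ = 0.36×0 + 0.15×166 + 0.08×200 = 40.9000
Highest R₀: strategy P with 356.6900.

356.69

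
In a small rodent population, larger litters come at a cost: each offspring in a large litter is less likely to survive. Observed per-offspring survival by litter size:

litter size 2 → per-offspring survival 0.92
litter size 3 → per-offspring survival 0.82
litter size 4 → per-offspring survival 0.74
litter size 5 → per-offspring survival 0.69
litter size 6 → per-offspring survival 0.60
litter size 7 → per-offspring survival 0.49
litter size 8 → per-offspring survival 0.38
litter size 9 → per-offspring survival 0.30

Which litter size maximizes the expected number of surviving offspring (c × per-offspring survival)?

6

Expected surviving offspring = c × s(c):
  c=2: 2 × 0.92 = 1.840
  c=3: 3 × 0.82 = 2.460
  c=4: 4 × 0.74 = 2.960
  c=5: 5 × 0.69 = 3.450
  c=6: 6 × 0.60 = 3.600
  c=7: 7 × 0.49 = 3.430
  c=8: 8 × 0.38 = 3.040
  c=9: 9 × 0.30 = 2.700
Maximum at c = 6 (3.600 surviving offspring).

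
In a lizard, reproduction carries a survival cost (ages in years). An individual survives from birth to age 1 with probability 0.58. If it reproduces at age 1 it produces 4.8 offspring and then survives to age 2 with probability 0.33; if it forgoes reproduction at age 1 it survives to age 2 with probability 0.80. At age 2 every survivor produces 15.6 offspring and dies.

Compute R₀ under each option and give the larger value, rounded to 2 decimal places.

breed at age 1: R₀ = 0.58 × (4.8 + 0.33 × 15.6) = 0.58 × 9.9480 = 5.7698
delay to age 2: R₀ = 0.58 × (0.80 × 15.6) = 0.58 × 12.4800 = 7.2384
Higher: delay to age 2 (7.2384).

7.24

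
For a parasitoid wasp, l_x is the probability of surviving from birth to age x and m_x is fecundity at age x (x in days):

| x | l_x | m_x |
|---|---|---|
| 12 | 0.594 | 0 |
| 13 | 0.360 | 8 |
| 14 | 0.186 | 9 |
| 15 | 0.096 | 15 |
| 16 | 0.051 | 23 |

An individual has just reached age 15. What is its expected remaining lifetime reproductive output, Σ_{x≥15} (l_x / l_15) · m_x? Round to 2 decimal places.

27.22

l_15 = 0.096. Conditional survival from age 15 to x is l_x / l_15.
  x=15: (0.096/0.096) × 15 = 15.0000
  x=16: (0.051/0.096) × 23 = 12.2188
Sum = 15.0000 + 12.2188 = 27.2188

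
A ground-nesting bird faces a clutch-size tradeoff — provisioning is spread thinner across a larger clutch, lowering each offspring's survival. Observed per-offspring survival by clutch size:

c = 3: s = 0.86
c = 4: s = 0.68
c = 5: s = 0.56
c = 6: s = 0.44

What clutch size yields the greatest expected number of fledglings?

5

Expected fledglings = c × s(c):
  c=3: 3 × 0.86 = 2.580
  c=4: 4 × 0.68 = 2.720
  c=5: 5 × 0.56 = 2.800
  c=6: 6 × 0.44 = 2.640
Maximum at c = 5 (2.800 fledglings).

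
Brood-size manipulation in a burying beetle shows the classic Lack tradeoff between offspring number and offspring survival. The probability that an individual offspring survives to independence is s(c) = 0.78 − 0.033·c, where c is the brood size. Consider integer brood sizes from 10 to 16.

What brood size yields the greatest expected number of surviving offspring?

12

Expected surviving offspring = c × s(c):
  c=10: 10 × 0.450 = 4.500
  c=11: 11 × 0.417 = 4.587
  c=12: 12 × 0.384 = 4.608
  c=13: 13 × 0.351 = 4.563
  c=14: 14 × 0.318 = 4.452
  c=15: 15 × 0.285 = 4.275
  c=16: 16 × 0.252 = 4.032
Maximum at c = 12 (4.608 surviving offspring).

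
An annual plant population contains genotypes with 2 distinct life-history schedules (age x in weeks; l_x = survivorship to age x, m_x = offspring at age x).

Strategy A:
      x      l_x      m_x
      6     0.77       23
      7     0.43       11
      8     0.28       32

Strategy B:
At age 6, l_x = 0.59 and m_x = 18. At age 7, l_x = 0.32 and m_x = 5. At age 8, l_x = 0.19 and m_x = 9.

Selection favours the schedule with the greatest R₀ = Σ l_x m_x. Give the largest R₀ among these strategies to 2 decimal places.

Strategy A: R₀ = 0.77×23 + 0.43×11 + 0.28×32 = 31.4000
Strategy B: R₀ = 0.59×18 + 0.32×5 + 0.19×9 = 13.9300
Highest R₀: strategy A with 31.4000.

31.40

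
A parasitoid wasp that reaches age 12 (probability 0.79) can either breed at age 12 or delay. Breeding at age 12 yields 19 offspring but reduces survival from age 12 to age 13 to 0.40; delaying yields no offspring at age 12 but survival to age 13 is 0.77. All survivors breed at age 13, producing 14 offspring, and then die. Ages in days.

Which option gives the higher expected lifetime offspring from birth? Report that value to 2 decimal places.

19.43

breed at age 12: R₀ = 0.79 × (19 + 0.40 × 14) = 0.79 × 24.6000 = 19.4340
delay to age 13: R₀ = 0.79 × (0.77 × 14) = 0.79 × 10.7800 = 8.5162
Higher: breed at age 12 (19.4340).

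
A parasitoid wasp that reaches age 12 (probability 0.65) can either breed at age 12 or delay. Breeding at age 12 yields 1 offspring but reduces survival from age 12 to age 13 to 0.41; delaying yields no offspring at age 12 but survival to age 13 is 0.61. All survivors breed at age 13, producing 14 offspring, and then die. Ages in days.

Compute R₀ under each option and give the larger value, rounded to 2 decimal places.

5.55

breed at age 12: R₀ = 0.65 × (1 + 0.41 × 14) = 0.65 × 6.7400 = 4.3810
delay to age 13: R₀ = 0.65 × (0.61 × 14) = 0.65 × 8.5400 = 5.5510
Higher: delay to age 13 (5.5510).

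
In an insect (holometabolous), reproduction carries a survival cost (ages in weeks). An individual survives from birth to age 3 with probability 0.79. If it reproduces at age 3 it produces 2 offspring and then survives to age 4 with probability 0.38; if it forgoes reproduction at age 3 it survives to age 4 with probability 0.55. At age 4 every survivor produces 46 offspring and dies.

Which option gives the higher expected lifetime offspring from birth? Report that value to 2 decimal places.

breed at age 3: R₀ = 0.79 × (2 + 0.38 × 46) = 0.79 × 19.4800 = 15.3892
delay to age 4: R₀ = 0.79 × (0.55 × 46) = 0.79 × 25.3000 = 19.9870
Higher: delay to age 4 (19.9870).

19.99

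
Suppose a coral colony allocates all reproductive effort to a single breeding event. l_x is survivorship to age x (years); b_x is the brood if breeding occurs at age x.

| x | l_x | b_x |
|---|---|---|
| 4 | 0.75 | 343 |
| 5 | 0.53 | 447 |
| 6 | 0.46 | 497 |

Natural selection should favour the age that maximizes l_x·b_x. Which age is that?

4

Expected offspring if breeding at age x = l_x × b_x:
  age 4: 0.75 × 343 = 257.250
  age 5: 0.53 × 447 = 236.910
  age 6: 0.46 × 497 = 228.620
Maximum at age 4 (257.250).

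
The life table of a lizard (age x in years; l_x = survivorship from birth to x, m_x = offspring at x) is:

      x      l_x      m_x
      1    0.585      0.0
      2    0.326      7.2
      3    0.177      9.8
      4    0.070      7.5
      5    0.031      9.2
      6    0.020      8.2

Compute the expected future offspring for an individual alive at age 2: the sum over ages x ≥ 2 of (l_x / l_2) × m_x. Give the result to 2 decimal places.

l_2 = 0.326. Conditional survival from age 2 to x is l_x / l_2.
  x=2: (0.326/0.326) × 7.2 = 7.2000
  x=3: (0.177/0.326) × 9.8 = 5.3209
  x=4: (0.070/0.326) × 7.5 = 1.6104
  x=5: (0.031/0.326) × 9.2 = 0.8748
  x=6: (0.020/0.326) × 8.2 = 0.5031
Sum = 7.2000 + 5.3209 + 1.6104 + 0.8748 + 0.5031 = 15.5092

15.51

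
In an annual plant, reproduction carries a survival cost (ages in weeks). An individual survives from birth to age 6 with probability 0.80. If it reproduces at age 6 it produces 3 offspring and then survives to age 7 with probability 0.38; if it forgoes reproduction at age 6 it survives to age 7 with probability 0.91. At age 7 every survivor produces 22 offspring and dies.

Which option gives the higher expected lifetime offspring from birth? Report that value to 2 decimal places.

breed at age 6: R₀ = 0.80 × (3 + 0.38 × 22) = 0.80 × 11.3600 = 9.0880
delay to age 7: R₀ = 0.80 × (0.91 × 22) = 0.80 × 20.0200 = 16.0160
Higher: delay to age 7 (16.0160).

16.02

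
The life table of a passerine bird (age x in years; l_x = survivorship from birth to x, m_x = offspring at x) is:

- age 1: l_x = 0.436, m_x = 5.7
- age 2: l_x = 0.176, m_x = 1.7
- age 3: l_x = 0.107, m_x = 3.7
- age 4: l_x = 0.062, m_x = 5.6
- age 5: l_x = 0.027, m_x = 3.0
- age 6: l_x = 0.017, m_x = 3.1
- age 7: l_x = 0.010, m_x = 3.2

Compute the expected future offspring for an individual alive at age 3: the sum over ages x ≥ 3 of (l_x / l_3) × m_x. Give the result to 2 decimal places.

8.49

l_3 = 0.107. Conditional survival from age 3 to x is l_x / l_3.
  x=3: (0.107/0.107) × 3.7 = 3.7000
  x=4: (0.062/0.107) × 5.6 = 3.2449
  x=5: (0.027/0.107) × 3.0 = 0.7570
  x=6: (0.017/0.107) × 3.1 = 0.4925
  x=7: (0.010/0.107) × 3.2 = 0.2991
Sum = 3.7000 + 3.2449 + 0.7570 + 0.4925 + 0.2991 = 8.4935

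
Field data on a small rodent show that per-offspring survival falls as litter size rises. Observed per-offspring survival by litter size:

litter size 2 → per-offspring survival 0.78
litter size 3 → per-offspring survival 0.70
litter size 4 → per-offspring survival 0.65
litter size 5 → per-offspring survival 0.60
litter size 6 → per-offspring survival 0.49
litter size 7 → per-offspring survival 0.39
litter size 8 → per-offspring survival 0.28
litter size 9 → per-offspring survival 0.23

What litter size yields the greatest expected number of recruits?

5

Expected recruits = c × s(c):
  c=2: 2 × 0.78 = 1.560
  c=3: 3 × 0.70 = 2.100
  c=4: 4 × 0.65 = 2.600
  c=5: 5 × 0.60 = 3.000
  c=6: 6 × 0.49 = 2.940
  c=7: 7 × 0.39 = 2.730
  c=8: 8 × 0.28 = 2.240
  c=9: 9 × 0.23 = 2.070
Maximum at c = 5 (3.000 recruits).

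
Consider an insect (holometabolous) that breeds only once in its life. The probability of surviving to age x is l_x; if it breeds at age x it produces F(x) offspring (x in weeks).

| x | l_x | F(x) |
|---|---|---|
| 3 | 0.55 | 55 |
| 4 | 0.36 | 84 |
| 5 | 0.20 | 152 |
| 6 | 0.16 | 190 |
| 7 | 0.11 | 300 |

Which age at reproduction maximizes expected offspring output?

7

Expected offspring if breeding at age x = l_x × F(x):
  age 3: 0.55 × 55 = 30.250
  age 4: 0.36 × 84 = 30.240
  age 5: 0.20 × 152 = 30.400
  age 6: 0.16 × 190 = 30.400
  age 7: 0.11 × 300 = 33.000
Maximum at age 7 (33.000).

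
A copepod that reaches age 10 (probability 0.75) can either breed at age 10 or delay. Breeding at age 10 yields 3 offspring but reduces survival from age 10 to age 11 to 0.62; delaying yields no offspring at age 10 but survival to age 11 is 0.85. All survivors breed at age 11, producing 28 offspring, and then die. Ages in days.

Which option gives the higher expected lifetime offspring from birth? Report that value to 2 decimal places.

breed at age 10: R₀ = 0.75 × (3 + 0.62 × 28) = 0.75 × 20.3600 = 15.2700
delay to age 11: R₀ = 0.75 × (0.85 × 28) = 0.75 × 23.8000 = 17.8500
Higher: delay to age 11 (17.8500).

17.85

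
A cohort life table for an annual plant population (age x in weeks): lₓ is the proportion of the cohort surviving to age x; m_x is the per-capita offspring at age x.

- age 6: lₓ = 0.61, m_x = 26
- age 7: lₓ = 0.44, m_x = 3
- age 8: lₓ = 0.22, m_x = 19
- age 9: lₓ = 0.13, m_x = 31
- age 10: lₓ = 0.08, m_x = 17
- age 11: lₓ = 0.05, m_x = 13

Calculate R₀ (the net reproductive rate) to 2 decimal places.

R₀ = Σ lₓ m_x:
  age 6: 0.61 × 26 = 15.8600
  age 7: 0.44 × 3 = 1.3200
  age 8: 0.22 × 19 = 4.1800
  age 9: 0.13 × 31 = 4.0300
  age 10: 0.08 × 17 = 1.3600
  age 11: 0.05 × 13 = 0.6500
R₀ = 15.8600 + 1.3200 + 4.1800 + 4.0300 + 1.3600 + 0.6500 = 27.4000

27.40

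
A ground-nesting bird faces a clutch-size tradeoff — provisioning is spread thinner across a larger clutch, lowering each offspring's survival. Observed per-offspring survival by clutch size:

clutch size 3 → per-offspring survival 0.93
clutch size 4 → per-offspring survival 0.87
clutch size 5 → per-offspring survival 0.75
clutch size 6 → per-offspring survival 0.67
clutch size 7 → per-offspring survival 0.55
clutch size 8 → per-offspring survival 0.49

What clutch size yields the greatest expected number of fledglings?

6

Expected fledglings = c × s(c):
  c=3: 3 × 0.93 = 2.790
  c=4: 4 × 0.87 = 3.480
  c=5: 5 × 0.75 = 3.750
  c=6: 6 × 0.67 = 4.020
  c=7: 7 × 0.55 = 3.850
  c=8: 8 × 0.49 = 3.920
Maximum at c = 6 (4.020 fledglings).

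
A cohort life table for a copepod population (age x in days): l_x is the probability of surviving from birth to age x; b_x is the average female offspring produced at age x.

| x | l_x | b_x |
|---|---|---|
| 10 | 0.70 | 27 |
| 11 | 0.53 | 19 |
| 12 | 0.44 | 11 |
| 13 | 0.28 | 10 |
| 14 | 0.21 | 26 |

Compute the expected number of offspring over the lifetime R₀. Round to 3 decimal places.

42.070

R₀ = Σ l_x b_x:
  age 10: 0.70 × 27 = 18.9000
  age 11: 0.53 × 19 = 10.0700
  age 12: 0.44 × 11 = 4.8400
  age 13: 0.28 × 10 = 2.8000
  age 14: 0.21 × 26 = 5.4600
R₀ = 18.9000 + 10.0700 + 4.8400 + 2.8000 + 5.4600 = 42.0700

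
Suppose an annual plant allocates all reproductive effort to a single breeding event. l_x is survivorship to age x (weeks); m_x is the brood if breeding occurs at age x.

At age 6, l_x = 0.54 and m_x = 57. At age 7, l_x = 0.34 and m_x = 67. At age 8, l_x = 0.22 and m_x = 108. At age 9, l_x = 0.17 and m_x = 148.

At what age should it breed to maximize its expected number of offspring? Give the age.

Expected offspring if breeding at age x = l_x × m_x:
  age 6: 0.54 × 57 = 30.780
  age 7: 0.34 × 67 = 22.780
  age 8: 0.22 × 108 = 23.760
  age 9: 0.17 × 148 = 25.160
Maximum at age 6 (30.780).

6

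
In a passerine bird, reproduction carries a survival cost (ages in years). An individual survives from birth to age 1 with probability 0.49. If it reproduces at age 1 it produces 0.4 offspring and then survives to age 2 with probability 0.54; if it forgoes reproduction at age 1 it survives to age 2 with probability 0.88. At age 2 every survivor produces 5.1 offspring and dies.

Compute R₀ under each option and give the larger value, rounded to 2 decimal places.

2.20

breed at age 1: R₀ = 0.49 × (0.4 + 0.54 × 5.1) = 0.49 × 3.1540 = 1.5455
delay to age 2: R₀ = 0.49 × (0.88 × 5.1) = 0.49 × 4.4880 = 2.1991
Higher: delay to age 2 (2.1991).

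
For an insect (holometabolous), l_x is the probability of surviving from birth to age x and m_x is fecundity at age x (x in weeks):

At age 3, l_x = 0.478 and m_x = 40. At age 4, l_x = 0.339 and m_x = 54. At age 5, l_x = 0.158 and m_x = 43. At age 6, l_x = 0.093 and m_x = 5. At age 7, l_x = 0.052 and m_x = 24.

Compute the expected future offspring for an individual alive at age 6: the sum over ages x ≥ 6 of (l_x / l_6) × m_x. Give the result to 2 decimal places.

l_6 = 0.093. Conditional survival from age 6 to x is l_x / l_6.
  x=6: (0.093/0.093) × 5 = 5.0000
  x=7: (0.052/0.093) × 24 = 13.4194
Sum = 5.0000 + 13.4194 = 18.4194

18.42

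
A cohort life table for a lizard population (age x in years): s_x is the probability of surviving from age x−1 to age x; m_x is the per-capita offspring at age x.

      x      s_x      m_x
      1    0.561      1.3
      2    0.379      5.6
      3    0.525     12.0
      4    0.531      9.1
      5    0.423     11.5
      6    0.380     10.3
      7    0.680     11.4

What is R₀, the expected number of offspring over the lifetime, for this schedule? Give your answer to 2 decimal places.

4.26

Survivorship from birth: l_x = s_1·s_2·…·s_x.
  l_1 = 0.56100
  l_2 = 0.21262
  l_3 = 0.11162
  l_4 = 0.05927
  l_5 = 0.02507
  l_6 = 0.00953
  l_7 = 0.00648
R₀ = Σ l_x m_x:
  age 1: 0.56100 × 1.3 = 0.7293
  age 2: 0.21262 × 5.6 = 1.1907
  age 3: 0.11162 × 12.0 = 1.3394
  age 4: 0.05927 × 9.1 = 0.5394
  age 5: 0.02507 × 11.5 = 0.2883
  age 6: 0.00953 × 10.3 = 0.0982
  age 7: 0.00648 × 11.4 = 0.0739
R₀ = 0.7293 + 1.1907 + 1.3394 + 0.5394 + 0.2883 + 0.0982 + 0.0739 = 4.2591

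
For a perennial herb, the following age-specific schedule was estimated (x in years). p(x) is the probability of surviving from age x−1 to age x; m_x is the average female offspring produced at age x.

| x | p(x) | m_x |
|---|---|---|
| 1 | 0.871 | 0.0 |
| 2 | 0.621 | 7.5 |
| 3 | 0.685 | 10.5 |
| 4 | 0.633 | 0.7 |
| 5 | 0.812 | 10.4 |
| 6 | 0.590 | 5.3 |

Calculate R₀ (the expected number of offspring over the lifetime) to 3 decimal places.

10.687

Survivorship from birth: l_x = p_1·p_2·…·p_x.
  l_1 = 0.87100
  l_2 = 0.54089
  l_3 = 0.37051
  l_4 = 0.23453
  l_5 = 0.19044
  l_6 = 0.11236
R₀ = Σ l_x m_x:
  age 1: 0.87100 × 0.0 = 0.0000
  age 2: 0.54089 × 7.5 = 4.0567
  age 3: 0.37051 × 10.5 = 3.8904
  age 4: 0.23453 × 0.7 = 0.1642
  age 5: 0.19044 × 10.4 = 1.9806
  age 6: 0.11236 × 5.3 = 0.5955
R₀ = 0.0000 + 4.0567 + 3.8904 + 0.1642 + 1.9806 + 0.5955 = 10.6873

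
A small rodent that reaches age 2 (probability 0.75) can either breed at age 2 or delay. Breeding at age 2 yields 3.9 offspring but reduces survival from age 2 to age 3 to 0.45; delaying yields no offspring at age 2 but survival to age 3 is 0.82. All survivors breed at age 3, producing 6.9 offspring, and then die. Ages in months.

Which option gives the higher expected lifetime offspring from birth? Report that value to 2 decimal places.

5.25

breed at age 2: R₀ = 0.75 × (3.9 + 0.45 × 6.9) = 0.75 × 7.0050 = 5.2538
delay to age 3: R₀ = 0.75 × (0.82 × 6.9) = 0.75 × 5.6580 = 4.2435
Higher: breed at age 2 (5.2538).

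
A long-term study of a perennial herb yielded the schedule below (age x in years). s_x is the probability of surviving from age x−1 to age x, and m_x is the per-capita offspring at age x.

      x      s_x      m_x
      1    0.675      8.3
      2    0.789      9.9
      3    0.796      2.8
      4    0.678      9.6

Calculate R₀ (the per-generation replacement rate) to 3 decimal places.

Survivorship from birth: l_x = s_1·s_2·…·s_x.
  l_1 = 0.67500
  l_2 = 0.53258
  l_3 = 0.42393
  l_4 = 0.28742
R₀ = Σ l_x m_x:
  age 1: 0.67500 × 8.3 = 5.6025
  age 2: 0.53258 × 9.9 = 5.2725
  age 3: 0.42393 × 2.8 = 1.1870
  age 4: 0.28742 × 9.6 = 2.7592
R₀ = 5.6025 + 5.2725 + 1.1870 + 2.7592 = 14.8213

14.821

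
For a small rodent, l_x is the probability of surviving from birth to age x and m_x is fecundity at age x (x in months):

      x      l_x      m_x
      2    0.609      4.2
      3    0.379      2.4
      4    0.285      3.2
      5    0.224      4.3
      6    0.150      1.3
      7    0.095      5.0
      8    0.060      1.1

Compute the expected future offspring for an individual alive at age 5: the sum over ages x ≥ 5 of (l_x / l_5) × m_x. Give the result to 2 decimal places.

l_5 = 0.224. Conditional survival from age 5 to x is l_x / l_5.
  x=5: (0.224/0.224) × 4.3 = 4.3000
  x=6: (0.150/0.224) × 1.3 = 0.8705
  x=7: (0.095/0.224) × 5.0 = 2.1205
  x=8: (0.060/0.224) × 1.1 = 0.2946
Sum = 4.3000 + 0.8705 + 2.1205 + 0.2946 = 7.5857

7.59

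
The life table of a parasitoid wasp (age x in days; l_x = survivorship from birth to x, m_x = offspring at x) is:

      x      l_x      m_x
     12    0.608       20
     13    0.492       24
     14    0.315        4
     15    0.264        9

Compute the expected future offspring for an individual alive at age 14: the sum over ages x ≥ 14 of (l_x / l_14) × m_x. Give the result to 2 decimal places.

l_14 = 0.315. Conditional survival from age 14 to x is l_x / l_14.
  x=14: (0.315/0.315) × 4 = 4.0000
  x=15: (0.264/0.315) × 9 = 7.5429
Sum = 4.0000 + 7.5429 = 11.5429

11.54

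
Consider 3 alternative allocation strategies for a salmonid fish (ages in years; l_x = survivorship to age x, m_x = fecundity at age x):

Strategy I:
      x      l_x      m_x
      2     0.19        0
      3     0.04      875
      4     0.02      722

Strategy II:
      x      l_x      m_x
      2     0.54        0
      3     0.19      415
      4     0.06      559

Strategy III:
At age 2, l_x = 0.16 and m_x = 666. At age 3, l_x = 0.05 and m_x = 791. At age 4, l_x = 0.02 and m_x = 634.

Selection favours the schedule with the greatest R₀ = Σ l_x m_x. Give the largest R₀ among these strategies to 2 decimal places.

Strategy I: R₀ = 0.19×0 + 0.04×875 + 0.02×722 = 49.4400
Strategy II: R₀ = 0.54×0 + 0.19×415 + 0.06×559 = 112.3900
Strategy III: R₀ = 0.16×666 + 0.05×791 + 0.02×634 = 158.7900
Highest R₀: strategy III with 158.7900.

158.79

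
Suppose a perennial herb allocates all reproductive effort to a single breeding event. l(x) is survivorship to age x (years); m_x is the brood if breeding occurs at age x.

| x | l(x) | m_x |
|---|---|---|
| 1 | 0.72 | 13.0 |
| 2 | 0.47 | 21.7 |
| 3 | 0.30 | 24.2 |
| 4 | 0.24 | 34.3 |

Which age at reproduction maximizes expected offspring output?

2

Expected offspring if breeding at age x = l(x) × m_x:
  age 1: 0.72 × 13.0 = 9.360
  age 2: 0.47 × 21.7 = 10.199
  age 3: 0.30 × 24.2 = 7.260
  age 4: 0.24 × 34.3 = 8.232
Maximum at age 2 (10.199).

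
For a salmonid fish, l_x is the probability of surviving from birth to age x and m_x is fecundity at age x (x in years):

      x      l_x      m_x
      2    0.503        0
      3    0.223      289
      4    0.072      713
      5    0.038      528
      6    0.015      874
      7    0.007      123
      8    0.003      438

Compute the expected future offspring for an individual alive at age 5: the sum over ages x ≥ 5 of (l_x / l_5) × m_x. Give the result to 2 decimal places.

l_5 = 0.038. Conditional survival from age 5 to x is l_x / l_5.
  x=5: (0.038/0.038) × 528 = 528.0000
  x=6: (0.015/0.038) × 874 = 345.0000
  x=7: (0.007/0.038) × 123 = 22.6579
  x=8: (0.003/0.038) × 438 = 34.5789
Sum = 528.0000 + 345.0000 + 22.6579 + 34.5789 = 930.2368

930.24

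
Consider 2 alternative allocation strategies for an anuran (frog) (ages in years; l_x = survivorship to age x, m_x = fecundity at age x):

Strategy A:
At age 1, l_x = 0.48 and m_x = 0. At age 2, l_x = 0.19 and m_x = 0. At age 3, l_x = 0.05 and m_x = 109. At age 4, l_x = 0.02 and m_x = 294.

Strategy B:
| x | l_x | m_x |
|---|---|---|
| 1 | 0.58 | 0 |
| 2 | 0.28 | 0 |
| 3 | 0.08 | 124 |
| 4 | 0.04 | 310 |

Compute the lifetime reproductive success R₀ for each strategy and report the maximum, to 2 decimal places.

Strategy A: R₀ = 0.48×0 + 0.19×0 + 0.05×109 + 0.02×294 = 11.3300
Strategy B: R₀ = 0.58×0 + 0.28×0 + 0.08×124 + 0.04×310 = 22.3200
Highest R₀: strategy B with 22.3200.

22.32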